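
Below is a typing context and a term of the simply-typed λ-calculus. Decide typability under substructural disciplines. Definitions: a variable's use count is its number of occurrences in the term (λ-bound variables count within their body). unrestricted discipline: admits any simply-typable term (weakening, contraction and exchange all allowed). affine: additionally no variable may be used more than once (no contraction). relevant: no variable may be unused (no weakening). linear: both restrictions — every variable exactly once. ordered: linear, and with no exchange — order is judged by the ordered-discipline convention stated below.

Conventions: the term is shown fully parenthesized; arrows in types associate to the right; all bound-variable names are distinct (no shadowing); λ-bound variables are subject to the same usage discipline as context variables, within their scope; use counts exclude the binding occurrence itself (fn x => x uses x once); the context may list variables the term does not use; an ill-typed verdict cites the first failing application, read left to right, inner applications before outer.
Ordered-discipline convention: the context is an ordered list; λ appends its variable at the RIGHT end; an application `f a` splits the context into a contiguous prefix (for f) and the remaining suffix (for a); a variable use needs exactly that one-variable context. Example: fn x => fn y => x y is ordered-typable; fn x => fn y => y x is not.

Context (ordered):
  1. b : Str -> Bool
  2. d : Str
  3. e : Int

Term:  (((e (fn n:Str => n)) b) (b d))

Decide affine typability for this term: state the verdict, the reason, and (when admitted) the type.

no — the type mismatch rejects it
use counts: b: 2×; d: 1×; e: 1×; n (λ-bound): 1×
use order (left to right): e, n, b, b, d
typing: ill-typed: applying a non-function (Int)
all disciplines: ordered ✗; linear ✗; affine ✗; relevant ✗; unrestricted ✗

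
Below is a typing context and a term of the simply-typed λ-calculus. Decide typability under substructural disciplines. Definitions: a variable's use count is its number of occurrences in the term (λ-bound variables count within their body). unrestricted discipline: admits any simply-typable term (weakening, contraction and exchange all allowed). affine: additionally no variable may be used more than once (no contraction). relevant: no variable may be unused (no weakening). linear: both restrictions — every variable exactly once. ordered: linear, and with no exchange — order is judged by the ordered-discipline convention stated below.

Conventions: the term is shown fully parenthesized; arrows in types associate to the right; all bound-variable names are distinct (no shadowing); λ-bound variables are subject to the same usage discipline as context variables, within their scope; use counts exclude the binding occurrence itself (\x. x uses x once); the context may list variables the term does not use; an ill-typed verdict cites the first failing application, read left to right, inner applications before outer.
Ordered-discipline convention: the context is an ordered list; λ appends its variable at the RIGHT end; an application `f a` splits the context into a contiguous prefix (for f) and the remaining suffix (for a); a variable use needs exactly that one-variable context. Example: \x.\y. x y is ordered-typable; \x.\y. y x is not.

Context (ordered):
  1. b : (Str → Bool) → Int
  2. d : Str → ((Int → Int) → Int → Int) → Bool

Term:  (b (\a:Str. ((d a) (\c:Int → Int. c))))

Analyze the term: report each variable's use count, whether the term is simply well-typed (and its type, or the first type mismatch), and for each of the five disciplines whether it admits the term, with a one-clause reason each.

use counts: b: 1, d: 1, a [bound]: 1, c [bound]: 1
order of uses: b, d, a, c
typing: ✓ — Int
ordered: ✓ — one use each (b, d, a, c); ordered split holds
linear: ✓ — exactly-once usage across b, d, a, c
affine: ✓ — at most one use each (b, d, a, c)
relevant: ✓ — none of b, d, a, c goes unused
unrestricted: ✓ — type-checks (Int) and nothing is barred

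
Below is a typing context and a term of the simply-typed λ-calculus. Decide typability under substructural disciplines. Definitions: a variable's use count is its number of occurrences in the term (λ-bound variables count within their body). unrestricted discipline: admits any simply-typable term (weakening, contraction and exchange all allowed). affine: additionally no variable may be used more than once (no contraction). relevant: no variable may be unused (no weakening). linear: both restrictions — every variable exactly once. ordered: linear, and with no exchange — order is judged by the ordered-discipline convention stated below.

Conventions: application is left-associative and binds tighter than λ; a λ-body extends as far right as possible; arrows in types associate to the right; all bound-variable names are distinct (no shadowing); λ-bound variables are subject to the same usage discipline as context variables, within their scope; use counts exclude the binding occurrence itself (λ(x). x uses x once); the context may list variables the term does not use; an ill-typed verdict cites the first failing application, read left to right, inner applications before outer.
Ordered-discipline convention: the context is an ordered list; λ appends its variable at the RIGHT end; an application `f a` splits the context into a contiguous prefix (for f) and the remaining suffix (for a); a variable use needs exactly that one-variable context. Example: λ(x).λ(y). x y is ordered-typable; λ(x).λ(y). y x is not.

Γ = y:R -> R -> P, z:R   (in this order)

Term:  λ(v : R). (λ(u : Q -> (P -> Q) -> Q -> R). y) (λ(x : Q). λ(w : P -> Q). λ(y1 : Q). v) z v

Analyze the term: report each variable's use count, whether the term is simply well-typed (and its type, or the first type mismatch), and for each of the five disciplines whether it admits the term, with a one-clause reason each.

usage: y=1, z=1, v (λ-bound)=2, u (λ-bound)=0, x (λ-bound)=0, w (λ-bound)=0, y1 (λ-bound)=0
use order (left to right): y, v, z, v
typing: ✓ — R -> P
ordered: ✗ — repeated use of v ×2; u, x, w, y1 never used (weakening)
linear: ✗ — repeated use of v ×2; u, x, w, y1 never used (weakening)
affine: ✗ — repeated use of v ×2
relevant: ✗ — u, x, w, y1 never used (weakening)
unrestricted: ✓ — well-typed at R -> P; no restrictions here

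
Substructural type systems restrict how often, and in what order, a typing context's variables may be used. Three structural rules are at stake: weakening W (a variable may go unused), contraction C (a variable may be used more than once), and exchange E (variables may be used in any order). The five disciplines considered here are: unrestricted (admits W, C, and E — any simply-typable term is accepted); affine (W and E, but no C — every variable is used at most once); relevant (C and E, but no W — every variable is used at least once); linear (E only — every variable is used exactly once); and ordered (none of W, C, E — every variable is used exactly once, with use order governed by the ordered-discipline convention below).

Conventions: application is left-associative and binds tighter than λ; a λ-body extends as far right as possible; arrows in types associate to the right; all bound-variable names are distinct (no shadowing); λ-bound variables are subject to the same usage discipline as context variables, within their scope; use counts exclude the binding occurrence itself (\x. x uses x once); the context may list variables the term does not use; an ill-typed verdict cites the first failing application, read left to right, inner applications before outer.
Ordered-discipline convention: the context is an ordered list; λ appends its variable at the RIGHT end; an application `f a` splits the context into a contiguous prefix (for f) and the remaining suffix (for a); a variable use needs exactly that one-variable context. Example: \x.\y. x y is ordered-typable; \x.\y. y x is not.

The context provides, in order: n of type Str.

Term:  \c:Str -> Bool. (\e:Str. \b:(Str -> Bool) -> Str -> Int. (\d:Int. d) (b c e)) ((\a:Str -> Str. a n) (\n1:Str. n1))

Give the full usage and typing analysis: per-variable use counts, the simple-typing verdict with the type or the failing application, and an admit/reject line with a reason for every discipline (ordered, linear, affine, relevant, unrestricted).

counts: n: 1, c (λ-bound): 1, e (λ-bound): 1, b (λ-bound): 1, d (λ-bound): 1, a (λ-bound): 1, n1 (λ-bound): 1
uses in reading order: d, b, c, e, a, n, n1
typing: well-typed — term : (Str -> Bool) -> ((Str -> Bool) -> Str -> Int) -> Int
ordered ✗ (no contiguous prefix/suffix split fits d, b, c, e, a, n, n1)
linear ✓ (n, c, e, b, d, a, n1: one use apiece)
affine ✓ (at most one use each (n, c, e, b, d, a, n1))
relevant ✓ (n, c, e, b, d, a, n1: all used, weakening unneeded)
unrestricted ✓ (well-typed at (Str -> Bool) -> ((Str -> Bool) -> Str -> Int) -> Int; no restrictions here)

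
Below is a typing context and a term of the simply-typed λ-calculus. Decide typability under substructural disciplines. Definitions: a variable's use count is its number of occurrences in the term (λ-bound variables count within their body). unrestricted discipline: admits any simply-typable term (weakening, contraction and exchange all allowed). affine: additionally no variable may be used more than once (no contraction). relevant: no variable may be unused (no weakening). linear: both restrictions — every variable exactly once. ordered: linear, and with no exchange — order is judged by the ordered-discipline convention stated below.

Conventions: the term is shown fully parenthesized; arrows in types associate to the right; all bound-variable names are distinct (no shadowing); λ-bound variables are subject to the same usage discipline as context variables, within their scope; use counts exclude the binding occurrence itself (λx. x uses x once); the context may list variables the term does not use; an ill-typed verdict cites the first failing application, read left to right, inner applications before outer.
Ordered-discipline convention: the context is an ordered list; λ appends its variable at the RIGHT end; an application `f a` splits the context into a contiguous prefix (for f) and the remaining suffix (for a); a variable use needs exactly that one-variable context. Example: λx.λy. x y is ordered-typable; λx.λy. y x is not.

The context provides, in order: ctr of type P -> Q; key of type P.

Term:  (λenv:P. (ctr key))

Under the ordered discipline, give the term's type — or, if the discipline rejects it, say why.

not well-typed under ordered — env never used (weakening)
counts: ctr: 1; key: 1; env [bound]: 0
uses in reading order: ctr, key
typing: the term checks, with type P -> Q
all disciplines: ordered ✗ | linear ✗ | affine ✓ | relevant ✗ | unrestricted ✓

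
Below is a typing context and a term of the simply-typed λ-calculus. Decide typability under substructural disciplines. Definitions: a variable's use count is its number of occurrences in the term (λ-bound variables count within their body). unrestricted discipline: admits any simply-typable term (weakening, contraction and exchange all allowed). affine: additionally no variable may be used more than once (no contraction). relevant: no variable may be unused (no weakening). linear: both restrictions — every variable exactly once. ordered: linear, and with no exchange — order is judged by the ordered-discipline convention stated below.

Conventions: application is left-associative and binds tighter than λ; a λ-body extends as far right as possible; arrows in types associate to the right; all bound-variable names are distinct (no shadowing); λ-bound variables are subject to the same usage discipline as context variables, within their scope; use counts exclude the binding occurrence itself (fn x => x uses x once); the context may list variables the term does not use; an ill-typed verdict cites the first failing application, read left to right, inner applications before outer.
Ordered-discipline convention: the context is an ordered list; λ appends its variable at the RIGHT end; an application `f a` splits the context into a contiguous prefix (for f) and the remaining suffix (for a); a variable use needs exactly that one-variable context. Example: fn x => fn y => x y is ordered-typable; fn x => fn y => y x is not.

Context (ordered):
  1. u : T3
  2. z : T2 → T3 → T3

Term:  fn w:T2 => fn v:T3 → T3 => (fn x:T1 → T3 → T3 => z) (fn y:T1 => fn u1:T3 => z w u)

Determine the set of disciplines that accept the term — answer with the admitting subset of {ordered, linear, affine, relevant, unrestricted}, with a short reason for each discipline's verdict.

admitting disciplines: unrestricted
variable uses: u ×1, z ×2, w (λ-bound) ×1, v (λ-bound) ×0, x (λ-bound) ×0, y (λ-bound) ×0, u1 (λ-bound) ×0
use order (left to right): z, z, w, u
typing: well-typed — term : T2 → (T3 → T3) → T2 → T3 → T3
ordered: ✗, z ×2 used more than once (contraction); v, x, y, u1 never used (weakening)
linear: ✗, z ×2 used more than once (contraction); v, x, y, u1 never used (weakening)
affine: ✗, z ×2 used more than once (contraction)
relevant: ✗, v, x, y, u1 never used (weakening)
unrestricted: ✓, well-typed at T2 → (T3 → T3) → T2 → T3 → T3; no restrictions here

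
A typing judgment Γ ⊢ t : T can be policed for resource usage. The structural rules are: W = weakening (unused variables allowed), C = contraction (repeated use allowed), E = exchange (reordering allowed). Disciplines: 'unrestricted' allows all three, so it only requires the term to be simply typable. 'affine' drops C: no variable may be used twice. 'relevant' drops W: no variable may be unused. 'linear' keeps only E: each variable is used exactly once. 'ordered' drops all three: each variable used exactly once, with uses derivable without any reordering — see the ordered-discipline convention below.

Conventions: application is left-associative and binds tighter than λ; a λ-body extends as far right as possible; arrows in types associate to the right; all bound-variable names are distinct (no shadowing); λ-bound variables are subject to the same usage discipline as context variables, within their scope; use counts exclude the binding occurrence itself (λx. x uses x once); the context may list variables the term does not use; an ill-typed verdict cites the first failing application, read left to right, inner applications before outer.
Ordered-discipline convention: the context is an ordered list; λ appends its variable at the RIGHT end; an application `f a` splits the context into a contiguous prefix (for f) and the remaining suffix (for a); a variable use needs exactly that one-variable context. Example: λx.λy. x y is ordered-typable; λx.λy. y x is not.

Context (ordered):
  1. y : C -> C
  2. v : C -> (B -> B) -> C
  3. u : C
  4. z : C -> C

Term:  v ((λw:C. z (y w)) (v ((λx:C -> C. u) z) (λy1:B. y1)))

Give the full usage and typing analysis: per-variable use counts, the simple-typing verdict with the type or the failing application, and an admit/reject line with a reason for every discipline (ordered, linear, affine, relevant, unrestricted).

variable uses: y ×1; v ×2; u ×1; z ×2; w (λ-bound) ×1; x (λ-bound) ×0; y1 (λ-bound) ×1
left-to-right use order: v, z, y, w, v, u, z, y1
typing: ✓ — (B -> B) -> C
ordered: ✗, v ×2, z ×2 used more than once (contraction); unused: x — weakening required
linear: ✗, v ×2, z ×2 used more than once (contraction); unused: x — weakening required
affine: ✗, v ×2, z ×2 used more than once (contraction)
relevant: ✗, unused: x — weakening required
unrestricted: ✓, well-typed at (B -> B) -> C; no restrictions here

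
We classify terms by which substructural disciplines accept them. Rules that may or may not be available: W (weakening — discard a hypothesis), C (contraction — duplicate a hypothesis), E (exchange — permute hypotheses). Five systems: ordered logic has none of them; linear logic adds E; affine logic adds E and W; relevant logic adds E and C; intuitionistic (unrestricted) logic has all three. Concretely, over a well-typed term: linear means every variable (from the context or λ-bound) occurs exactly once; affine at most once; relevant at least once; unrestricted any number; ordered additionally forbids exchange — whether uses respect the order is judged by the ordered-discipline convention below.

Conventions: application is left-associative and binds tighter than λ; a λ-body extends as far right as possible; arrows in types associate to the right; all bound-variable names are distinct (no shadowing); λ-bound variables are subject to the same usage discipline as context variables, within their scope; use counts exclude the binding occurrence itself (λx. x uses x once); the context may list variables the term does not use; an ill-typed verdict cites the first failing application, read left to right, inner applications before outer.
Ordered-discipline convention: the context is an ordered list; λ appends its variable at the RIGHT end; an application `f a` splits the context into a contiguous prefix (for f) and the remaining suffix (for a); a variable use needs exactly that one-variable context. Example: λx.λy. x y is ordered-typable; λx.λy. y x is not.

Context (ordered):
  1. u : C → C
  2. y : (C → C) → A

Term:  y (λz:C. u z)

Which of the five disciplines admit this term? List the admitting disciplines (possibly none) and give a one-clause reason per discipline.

admitted in: linear, affine, relevant, unrestricted
counts: u: 1, y: 1, z (λ-bound): 1
left-to-right use order: y, u, z
typing: the term checks, with type A
ordered: ✗ — use order y, u, z needs exchange
linear: ✓ — each of u, y, z used exactly once
affine: ✓ — none of u, y, z used more than once
relevant: ✓ — u, y, z: all used, weakening unneeded
unrestricted: ✓ — well-typed at A; no restrictions here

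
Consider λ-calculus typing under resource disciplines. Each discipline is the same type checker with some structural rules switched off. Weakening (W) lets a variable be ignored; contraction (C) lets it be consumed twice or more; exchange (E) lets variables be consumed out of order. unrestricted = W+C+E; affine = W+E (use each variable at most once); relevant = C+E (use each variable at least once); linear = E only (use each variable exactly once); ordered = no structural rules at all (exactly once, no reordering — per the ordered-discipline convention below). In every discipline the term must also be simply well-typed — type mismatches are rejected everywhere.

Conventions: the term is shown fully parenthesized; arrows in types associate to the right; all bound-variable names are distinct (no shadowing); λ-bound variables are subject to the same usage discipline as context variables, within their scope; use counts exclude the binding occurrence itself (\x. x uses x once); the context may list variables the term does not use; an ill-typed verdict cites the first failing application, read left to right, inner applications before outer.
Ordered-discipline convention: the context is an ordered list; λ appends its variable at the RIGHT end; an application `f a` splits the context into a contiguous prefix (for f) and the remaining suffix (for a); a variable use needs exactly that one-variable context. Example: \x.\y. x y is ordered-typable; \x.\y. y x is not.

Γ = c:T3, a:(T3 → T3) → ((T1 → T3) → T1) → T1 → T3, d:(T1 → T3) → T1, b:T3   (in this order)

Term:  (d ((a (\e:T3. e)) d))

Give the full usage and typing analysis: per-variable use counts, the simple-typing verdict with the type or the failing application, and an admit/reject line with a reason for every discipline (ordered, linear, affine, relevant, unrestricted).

use counts: c: 0×; a: 1×; d: 2×; b: 0×; e (bound): 1×
uses in reading order: d, a, e, d
typing: well-typed at T1
ordered: ✗ — d ×2 used more than once (contraction); needs weakening: c, b unused
linear: ✗ — d ×2 used more than once (contraction); needs weakening: c, b unused
affine: ✗ — d ×2 used more than once (contraction)
relevant: ✗ — needs weakening: c, b unused
unrestricted: ✓ — simply typable at T1; W, C, E all held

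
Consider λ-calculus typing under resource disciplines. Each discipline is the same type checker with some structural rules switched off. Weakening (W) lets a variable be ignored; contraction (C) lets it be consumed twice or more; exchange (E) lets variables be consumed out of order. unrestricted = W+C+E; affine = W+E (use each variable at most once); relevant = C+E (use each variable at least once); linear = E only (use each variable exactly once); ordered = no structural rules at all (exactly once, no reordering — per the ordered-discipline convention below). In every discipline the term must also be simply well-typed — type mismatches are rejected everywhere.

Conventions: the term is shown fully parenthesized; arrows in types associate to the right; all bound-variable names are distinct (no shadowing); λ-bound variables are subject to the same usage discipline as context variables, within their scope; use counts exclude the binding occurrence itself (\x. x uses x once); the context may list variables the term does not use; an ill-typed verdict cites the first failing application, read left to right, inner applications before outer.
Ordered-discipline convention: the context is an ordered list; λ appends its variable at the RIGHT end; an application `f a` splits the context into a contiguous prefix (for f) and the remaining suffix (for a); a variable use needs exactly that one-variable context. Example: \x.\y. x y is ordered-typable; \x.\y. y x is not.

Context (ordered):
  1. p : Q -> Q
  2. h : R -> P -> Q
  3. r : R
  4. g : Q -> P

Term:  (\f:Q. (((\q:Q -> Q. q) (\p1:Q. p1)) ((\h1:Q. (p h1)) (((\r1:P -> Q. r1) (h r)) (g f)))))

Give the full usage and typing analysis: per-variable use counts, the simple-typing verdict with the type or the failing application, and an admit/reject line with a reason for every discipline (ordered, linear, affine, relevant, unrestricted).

usage: p: 1; h: 1; r: 1; g: 1; f (bound): 1; q (bound): 1; p1 (bound): 1; h1 (bound): 1; r1 (bound): 1
use order (left to right): q, p1, p, h1, r1, h, r, g, f
typing: well-typed — term : Q -> Q
ordered ✓ (one use each (p, h, r, g, f, q, p1, h1, r1); ordered split holds)
linear ✓ (single use per variable (p, h, r, g, f, q, p1, h1, r1))
affine ✓ (p, h, r, g, f, q, p1, h1, r1: no repeats, contraction unneeded)
relevant ✓ (at least one use each (p, h, r, g, f, q, p1, h1, r1))
unrestricted ✓ (typability at Q -> Q is all that's needed)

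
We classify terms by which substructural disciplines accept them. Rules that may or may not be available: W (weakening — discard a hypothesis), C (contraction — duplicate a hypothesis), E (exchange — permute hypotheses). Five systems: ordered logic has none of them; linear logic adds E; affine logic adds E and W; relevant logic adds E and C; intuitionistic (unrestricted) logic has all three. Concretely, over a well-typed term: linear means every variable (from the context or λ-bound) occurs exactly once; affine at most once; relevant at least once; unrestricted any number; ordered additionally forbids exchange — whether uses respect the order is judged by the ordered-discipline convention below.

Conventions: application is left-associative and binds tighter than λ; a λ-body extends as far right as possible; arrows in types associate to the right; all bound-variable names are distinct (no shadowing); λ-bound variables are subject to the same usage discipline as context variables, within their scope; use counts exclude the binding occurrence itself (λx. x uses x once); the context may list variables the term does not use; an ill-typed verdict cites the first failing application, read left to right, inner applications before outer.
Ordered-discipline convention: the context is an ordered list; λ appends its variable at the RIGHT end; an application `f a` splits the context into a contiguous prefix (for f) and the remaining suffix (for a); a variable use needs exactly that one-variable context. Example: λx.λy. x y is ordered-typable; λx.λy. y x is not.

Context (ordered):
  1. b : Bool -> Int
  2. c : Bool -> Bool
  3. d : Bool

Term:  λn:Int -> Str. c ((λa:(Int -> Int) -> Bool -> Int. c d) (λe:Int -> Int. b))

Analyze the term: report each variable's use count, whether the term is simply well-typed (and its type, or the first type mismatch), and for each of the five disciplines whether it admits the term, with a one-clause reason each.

use counts: b ×1; c ×2; d ×1; n [bound] ×0; a [bound] ×0; e [bound] ×0
left-to-right use order: c, c, d, b
typing: well-typed at (Int -> Str) -> Bool
ordered: ✗ — c ×2 used more than once (contraction); n, a, e never used (weakening)
linear: ✗ — c ×2 used more than once (contraction); n, a, e never used (weakening)
affine: ✗ — c ×2 used more than once (contraction)
relevant: ✗ — n, a, e never used (weakening)
unrestricted: ✓ — simply typable at (Int -> Str) -> Bool; W, C, E all held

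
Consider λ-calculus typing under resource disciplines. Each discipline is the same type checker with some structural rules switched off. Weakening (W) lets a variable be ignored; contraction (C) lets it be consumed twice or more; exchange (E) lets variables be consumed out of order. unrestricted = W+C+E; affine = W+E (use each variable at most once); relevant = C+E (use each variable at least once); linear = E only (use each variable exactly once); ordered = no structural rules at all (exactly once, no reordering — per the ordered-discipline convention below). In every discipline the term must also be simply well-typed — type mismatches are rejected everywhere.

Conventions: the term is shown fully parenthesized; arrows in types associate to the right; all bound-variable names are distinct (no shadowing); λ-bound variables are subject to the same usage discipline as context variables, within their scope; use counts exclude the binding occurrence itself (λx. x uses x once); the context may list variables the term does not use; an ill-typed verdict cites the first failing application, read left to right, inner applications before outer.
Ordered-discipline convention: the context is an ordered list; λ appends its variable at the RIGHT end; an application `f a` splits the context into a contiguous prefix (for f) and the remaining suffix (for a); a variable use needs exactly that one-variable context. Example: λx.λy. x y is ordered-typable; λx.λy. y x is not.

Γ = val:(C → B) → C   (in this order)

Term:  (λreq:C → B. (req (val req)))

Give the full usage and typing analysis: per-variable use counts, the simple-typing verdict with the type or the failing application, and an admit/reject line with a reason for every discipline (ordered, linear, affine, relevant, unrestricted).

variable uses: val: 1×; req (bound): 2×
left-to-right use order: req, val, req
typing: well-typed — term : (C → B) → B
ordered: ✗, req ×2 used more than once (contraction)
linear: ✗, req ×2 used more than once (contraction)
affine: ✗, req ×2 used more than once (contraction)
relevant: ✓, val, req: all used, weakening unneeded
unrestricted: ✓, well-typed at (C → B) → B; no restrictions here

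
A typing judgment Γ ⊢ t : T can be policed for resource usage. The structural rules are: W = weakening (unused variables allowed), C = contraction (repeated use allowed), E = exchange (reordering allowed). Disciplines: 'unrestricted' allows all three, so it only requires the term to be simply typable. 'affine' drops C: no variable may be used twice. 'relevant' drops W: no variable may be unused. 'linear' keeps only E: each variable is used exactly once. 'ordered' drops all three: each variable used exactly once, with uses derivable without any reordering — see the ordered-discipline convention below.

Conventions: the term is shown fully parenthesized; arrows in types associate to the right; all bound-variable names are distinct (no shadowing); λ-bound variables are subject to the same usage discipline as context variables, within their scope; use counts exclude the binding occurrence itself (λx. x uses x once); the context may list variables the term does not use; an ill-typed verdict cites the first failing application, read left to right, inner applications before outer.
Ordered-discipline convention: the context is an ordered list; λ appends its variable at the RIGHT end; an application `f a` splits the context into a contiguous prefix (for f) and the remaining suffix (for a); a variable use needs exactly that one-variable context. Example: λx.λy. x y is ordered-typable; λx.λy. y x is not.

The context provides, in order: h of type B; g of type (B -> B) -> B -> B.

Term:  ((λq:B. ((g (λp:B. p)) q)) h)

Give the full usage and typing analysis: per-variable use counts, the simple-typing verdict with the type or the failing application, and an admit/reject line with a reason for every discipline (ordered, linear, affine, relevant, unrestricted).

counts: h ×1; g ×1; q (λ-bound) ×1; p (λ-bound) ×1
use order (left to right): g, p, q, h
typing: well-typed — term : B
ordered: ✗, no contiguous prefix/suffix split fits g, p, q, h
linear: ✓, exactly-once usage across h, g, q, p
affine: ✓, h, g, q, p: no repeats, contraction unneeded
relevant: ✓, h, g, q, p: all used, weakening unneeded
unrestricted: ✓, type-checks (B) and nothing is barred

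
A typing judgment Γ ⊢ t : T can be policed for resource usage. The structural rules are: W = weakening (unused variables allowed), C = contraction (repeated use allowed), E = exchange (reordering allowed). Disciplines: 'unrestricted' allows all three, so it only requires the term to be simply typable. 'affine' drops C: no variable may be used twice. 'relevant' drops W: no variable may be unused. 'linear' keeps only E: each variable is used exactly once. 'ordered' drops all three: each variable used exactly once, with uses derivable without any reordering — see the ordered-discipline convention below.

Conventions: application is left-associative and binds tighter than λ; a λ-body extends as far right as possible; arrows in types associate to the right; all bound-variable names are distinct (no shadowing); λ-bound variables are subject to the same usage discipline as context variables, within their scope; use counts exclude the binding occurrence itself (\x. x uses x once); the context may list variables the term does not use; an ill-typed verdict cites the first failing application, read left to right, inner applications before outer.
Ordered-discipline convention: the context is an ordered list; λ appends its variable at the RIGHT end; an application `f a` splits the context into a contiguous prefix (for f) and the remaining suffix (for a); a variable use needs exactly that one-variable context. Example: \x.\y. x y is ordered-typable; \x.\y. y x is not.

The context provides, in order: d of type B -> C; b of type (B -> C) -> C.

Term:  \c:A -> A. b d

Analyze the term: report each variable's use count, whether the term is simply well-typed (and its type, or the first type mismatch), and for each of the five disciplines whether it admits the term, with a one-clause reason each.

variable uses: d: 1; b: 1; c (bound): 0
left-to-right use order: b, d
typing: well-typed — term : (A -> A) -> C
ordered ✗ (unused: c — weakening required)
linear ✗ (unused: c — weakening required)
affine ✓ (d, b, c: no repeats, contraction unneeded)
relevant ✗ (unused: c — weakening required)
unrestricted ✓ (simply typable at (A -> A) -> C; W, C, E all held)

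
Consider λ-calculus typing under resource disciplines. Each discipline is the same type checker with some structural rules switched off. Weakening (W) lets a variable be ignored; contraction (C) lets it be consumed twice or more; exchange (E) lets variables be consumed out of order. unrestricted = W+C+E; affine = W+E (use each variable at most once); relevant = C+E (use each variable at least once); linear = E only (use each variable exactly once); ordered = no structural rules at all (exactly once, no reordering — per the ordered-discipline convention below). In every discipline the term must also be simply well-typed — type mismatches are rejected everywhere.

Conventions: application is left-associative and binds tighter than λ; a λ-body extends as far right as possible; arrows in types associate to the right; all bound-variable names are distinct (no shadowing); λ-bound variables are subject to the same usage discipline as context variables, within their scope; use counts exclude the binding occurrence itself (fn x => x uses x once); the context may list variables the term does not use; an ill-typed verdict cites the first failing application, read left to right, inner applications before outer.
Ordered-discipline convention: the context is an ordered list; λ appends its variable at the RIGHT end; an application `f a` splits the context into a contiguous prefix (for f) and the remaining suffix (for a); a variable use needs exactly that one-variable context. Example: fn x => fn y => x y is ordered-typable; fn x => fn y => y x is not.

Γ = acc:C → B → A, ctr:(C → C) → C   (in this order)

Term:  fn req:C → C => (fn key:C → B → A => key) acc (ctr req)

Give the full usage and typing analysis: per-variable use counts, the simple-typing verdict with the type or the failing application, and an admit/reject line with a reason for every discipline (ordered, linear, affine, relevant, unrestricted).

usage: acc=1, ctr=1, req (λ-bound)=1, key (λ-bound)=1
use order (left to right): key, acc, ctr, req
typing: well-typed at (C → C) → B → A
ordered ✓ (one use each (acc, ctr, req, key); ordered split holds)
linear ✓ (exactly-once usage across acc, ctr, req, key)
affine ✓ (at most one use each (acc, ctr, req, key))
relevant ✓ (acc, ctr, req, key: all used, weakening unneeded)
unrestricted ✓ (typability at (C → C) → B → A is all that's needed)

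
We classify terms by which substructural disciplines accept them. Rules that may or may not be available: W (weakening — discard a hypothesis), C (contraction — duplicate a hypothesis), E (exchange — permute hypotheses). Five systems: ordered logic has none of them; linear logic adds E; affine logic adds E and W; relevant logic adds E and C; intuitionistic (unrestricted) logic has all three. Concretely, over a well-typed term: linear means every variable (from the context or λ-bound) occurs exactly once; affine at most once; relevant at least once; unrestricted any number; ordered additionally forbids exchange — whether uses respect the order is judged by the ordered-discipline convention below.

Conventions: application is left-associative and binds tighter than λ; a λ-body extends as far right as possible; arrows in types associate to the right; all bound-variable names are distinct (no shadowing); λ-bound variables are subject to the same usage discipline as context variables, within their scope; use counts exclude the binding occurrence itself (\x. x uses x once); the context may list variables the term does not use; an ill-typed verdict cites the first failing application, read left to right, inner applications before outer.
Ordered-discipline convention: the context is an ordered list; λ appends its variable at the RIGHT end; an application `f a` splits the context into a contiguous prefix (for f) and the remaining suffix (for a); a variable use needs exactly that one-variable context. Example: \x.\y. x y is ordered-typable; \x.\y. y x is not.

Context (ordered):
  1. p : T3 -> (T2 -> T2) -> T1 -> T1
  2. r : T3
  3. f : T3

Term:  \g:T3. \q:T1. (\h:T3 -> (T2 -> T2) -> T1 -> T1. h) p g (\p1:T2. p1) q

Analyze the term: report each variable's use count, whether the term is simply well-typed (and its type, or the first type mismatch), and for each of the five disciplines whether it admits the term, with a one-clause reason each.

usage: p: 1, r: 0, f: 0, g (bound): 1, q (bound): 1, h (bound): 1, p1 (bound): 1
order of uses: h, p, g, p1, q
typing: the term checks, with type T3 -> T1 -> T1
ordered: ✗, r, f left unused
linear: ✗, r, f left unused
affine: ✓, p, r, f, g, q, h, p1: no repeats, contraction unneeded
relevant: ✗, r, f left unused
unrestricted: ✓, well-typed at T3 -> T1 -> T1; no restrictions here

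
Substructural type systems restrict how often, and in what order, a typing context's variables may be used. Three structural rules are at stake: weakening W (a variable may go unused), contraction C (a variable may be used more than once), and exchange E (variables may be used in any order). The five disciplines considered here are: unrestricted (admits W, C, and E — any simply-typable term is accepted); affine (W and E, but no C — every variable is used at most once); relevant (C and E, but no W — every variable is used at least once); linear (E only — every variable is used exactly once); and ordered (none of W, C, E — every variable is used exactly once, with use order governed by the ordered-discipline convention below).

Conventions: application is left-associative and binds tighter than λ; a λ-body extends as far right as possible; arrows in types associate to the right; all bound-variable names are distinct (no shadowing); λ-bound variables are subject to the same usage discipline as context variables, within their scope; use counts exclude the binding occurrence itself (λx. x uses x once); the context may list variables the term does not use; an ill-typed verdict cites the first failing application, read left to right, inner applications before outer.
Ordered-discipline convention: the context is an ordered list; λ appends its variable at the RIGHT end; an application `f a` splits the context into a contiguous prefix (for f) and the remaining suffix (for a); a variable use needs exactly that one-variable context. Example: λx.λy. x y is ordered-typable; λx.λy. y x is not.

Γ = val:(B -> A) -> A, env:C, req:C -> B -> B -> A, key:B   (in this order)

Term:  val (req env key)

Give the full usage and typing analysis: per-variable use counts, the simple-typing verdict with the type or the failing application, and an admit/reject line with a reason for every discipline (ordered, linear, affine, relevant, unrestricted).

variable uses: val: 1, env: 1, req: 1, key: 1
uses in reading order: val, req, env, key
typing: the term checks, with type A
ordered: ✗ — no ordered split (uses run val, req, env, key)
linear: ✓ — exactly-once usage across val, env, req, key
affine: ✓ — at most one use each (val, env, req, key)
relevant: ✓ — val, env, req, key: all used, weakening unneeded
unrestricted: ✓ — simply typable at A; W, C, E all held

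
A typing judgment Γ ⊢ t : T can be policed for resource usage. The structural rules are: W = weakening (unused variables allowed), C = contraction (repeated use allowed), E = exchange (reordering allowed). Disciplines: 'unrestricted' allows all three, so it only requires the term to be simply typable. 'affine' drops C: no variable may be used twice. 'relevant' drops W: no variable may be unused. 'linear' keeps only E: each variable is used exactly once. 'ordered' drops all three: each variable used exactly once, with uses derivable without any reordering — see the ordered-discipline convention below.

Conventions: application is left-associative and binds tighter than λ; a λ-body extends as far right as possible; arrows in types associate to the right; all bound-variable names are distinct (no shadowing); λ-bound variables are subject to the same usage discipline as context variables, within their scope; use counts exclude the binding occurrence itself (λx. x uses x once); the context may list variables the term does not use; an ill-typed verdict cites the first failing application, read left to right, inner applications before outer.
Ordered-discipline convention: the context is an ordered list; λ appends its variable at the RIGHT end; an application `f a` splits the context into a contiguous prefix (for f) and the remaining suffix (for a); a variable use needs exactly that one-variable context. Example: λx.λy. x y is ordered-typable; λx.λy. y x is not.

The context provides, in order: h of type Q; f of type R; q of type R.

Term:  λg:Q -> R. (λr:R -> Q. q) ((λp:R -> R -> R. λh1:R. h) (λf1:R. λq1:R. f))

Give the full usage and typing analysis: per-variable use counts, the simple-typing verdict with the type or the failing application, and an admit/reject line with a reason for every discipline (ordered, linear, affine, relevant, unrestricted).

variable uses: h=1; f=1; q=1; g [bound]=0; r [bound]=0; p [bound]=0; h1 [bound]=0; f1 [bound]=0; q1 [bound]=0
uses in reading order: q, h, f
typing: the term checks, with type (Q -> R) -> R
ordered ✗ (needs weakening: g, r, p, h1, f1, q1 unused)
linear ✗ (needs weakening: g, r, p, h1, f1, q1 unused)
affine ✓ (h, f, q, g, r, p, h1, f1, q1: no repeats, contraction unneeded)
relevant ✗ (needs weakening: g, r, p, h1, f1, q1 unused)
unrestricted ✓ (type-checks ((Q -> R) -> R) and nothing is barred)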